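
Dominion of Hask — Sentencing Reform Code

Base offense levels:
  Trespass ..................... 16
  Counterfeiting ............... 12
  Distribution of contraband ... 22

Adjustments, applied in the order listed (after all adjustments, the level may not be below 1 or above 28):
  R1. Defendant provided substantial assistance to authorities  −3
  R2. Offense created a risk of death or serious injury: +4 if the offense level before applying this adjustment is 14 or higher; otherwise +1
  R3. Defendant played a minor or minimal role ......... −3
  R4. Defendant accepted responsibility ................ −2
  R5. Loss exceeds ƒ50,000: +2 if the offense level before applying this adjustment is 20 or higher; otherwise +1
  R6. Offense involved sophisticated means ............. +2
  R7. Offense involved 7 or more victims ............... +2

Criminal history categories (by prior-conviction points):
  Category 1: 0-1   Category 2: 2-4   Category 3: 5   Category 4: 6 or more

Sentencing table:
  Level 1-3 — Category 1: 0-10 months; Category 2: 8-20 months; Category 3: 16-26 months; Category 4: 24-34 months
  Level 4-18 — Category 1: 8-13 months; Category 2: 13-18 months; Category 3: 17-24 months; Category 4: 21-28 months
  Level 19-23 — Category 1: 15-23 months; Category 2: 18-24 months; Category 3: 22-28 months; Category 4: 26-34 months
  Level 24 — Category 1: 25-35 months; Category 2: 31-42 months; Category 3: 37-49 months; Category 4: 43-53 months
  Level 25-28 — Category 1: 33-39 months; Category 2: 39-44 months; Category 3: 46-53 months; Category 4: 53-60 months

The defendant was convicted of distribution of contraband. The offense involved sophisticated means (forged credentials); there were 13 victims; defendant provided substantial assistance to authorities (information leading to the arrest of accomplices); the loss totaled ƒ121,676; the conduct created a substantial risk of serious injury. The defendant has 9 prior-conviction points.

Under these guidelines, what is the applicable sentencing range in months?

Base offense level for distribution of contraband: 22.
R1 applies: 22 − 3 = 19.
R2 applies (level before this adjustment is 19 ≥ 14, so +4): 19 + 4 = 23.
R3 does not apply.
R4 does not apply.
R5 applies (level before this adjustment is 23 ≥ 20, so +2): 23 + 2 = 25.
R6 applies: 25 + 2 = 27.
R7 applies: 27 + 2 = 29.
Level 29 exceeds the maximum of 28; capped at 28.
Final offense level: 28.
Criminal history: 9 prior points → Category 4 (6+).
Level 28 falls in the 25-28 band.
Grid: Level 25-28 × Category 4 = 53-60 months.

53-60 months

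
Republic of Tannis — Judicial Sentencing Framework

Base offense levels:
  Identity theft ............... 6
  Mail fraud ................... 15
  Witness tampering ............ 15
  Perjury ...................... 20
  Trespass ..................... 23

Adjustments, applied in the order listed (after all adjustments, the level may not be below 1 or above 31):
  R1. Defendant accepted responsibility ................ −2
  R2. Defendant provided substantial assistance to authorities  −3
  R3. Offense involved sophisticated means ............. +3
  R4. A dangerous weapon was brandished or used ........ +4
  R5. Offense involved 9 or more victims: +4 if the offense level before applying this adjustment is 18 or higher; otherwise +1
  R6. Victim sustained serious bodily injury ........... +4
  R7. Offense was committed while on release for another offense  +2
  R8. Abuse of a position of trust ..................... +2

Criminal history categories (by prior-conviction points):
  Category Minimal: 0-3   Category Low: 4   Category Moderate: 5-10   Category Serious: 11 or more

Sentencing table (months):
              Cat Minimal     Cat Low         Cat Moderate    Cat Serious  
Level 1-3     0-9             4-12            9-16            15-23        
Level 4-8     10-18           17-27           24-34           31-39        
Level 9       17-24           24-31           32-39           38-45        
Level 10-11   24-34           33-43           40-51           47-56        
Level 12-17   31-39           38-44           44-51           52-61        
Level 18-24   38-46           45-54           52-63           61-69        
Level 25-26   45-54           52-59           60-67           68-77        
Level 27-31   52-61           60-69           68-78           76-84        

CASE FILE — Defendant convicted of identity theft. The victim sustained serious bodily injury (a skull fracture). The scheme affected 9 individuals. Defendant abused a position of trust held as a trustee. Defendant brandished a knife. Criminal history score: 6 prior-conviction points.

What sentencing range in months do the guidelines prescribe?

Base offense level for identity theft: 6.
R3 does not apply.
R4 applies: 6 + 4 = 10.
R5 applies (level before this adjustment is 10 < 18, so +1): 10 + 1 = 11.
R6 applies: 11 + 4 = 15.
R7 does not apply.
R8 applies: 15 + 2 = 17.
Final offense level: 17.
Criminal history: 6 prior points → Category Moderate (5-10).
Level 17 falls in the 12-17 band.
Grid: Level 12-17 × Category Moderate = 44-51 months.

44-51 months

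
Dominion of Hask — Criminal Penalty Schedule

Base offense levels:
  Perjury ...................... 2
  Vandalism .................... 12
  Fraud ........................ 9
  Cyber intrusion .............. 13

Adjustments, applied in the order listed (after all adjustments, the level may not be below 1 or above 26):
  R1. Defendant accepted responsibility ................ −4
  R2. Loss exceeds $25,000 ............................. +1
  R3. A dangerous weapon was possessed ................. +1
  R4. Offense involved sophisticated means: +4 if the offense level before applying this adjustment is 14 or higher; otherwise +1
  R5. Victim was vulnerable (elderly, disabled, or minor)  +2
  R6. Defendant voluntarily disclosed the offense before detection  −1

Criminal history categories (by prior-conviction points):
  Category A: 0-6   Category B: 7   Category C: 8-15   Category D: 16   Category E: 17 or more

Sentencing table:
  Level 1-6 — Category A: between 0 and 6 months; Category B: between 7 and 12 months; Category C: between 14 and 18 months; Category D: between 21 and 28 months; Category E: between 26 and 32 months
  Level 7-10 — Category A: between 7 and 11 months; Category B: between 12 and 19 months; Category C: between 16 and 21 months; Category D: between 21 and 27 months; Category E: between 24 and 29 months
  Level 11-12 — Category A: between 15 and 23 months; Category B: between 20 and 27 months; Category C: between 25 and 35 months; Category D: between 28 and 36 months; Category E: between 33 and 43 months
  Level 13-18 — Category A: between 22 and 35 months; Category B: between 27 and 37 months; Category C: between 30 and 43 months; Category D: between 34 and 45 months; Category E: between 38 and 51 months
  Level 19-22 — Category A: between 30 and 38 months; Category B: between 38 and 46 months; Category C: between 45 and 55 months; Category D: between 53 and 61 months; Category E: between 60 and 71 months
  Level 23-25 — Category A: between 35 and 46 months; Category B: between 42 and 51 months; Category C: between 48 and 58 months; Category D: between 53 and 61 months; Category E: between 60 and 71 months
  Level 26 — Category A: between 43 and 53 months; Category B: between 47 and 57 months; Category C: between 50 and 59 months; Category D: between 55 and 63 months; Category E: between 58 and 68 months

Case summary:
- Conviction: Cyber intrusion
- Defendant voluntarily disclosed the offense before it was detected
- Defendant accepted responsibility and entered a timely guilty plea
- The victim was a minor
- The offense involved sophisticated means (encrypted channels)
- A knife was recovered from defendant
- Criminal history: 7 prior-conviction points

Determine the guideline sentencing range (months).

Base offense level for cyber intrusion: 13.
R1 applies: 13 − 4 = 9.
R3 applies: 9 + 1 = 10.
R4 applies (level before this adjustment is 10 < 14, so +1): 10 + 1 = 11.
R5 applies: 11 + 2 = 13.
R6 applies: 13 − 1 = 12.
Final offense level: 12.
Criminal history: 7 prior points → Category B (7).
Level 12 falls in the 11-12 band.
Grid: Level 11-12 × Category B = 20-27 months.

20-27 months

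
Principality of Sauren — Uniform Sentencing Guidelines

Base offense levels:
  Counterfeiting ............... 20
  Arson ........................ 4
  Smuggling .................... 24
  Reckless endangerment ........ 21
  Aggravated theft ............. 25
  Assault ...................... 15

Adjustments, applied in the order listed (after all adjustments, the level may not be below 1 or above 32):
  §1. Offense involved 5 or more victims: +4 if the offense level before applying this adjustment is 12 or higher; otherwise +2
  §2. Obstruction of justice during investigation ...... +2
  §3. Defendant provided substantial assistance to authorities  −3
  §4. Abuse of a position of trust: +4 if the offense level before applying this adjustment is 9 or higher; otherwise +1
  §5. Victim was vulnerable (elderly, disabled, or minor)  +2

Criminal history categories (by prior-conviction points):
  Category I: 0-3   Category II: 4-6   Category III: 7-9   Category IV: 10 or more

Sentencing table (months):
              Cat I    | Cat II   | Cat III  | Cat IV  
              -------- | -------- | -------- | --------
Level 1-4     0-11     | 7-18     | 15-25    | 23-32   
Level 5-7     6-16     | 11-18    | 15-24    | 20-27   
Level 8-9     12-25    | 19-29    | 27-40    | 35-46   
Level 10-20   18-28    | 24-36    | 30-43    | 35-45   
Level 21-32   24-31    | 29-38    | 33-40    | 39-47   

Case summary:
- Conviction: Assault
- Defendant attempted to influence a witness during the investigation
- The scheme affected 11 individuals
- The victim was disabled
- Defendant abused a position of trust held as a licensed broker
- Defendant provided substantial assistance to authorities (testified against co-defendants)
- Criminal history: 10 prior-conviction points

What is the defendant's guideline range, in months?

Base offense level for assault: 15.
§1 applies (level before this adjustment is 15 ≥ 12, so +4): 15 + 4 = 19.
§2 applies: 19 + 2 = 21.
§3 applies: 21 − 3 = 18.
§4 applies (level before this adjustment is 18 ≥ 9, so +4): 18 + 4 = 22.
§5 applies: 22 + 2 = 24.
Final offense level: 24.
Criminal history: 10 prior points → Category IV (10+).
Level 24 falls in the 21-32 band.
Grid: Level 21-32 × Category IV = 39-47 months.

39-47 months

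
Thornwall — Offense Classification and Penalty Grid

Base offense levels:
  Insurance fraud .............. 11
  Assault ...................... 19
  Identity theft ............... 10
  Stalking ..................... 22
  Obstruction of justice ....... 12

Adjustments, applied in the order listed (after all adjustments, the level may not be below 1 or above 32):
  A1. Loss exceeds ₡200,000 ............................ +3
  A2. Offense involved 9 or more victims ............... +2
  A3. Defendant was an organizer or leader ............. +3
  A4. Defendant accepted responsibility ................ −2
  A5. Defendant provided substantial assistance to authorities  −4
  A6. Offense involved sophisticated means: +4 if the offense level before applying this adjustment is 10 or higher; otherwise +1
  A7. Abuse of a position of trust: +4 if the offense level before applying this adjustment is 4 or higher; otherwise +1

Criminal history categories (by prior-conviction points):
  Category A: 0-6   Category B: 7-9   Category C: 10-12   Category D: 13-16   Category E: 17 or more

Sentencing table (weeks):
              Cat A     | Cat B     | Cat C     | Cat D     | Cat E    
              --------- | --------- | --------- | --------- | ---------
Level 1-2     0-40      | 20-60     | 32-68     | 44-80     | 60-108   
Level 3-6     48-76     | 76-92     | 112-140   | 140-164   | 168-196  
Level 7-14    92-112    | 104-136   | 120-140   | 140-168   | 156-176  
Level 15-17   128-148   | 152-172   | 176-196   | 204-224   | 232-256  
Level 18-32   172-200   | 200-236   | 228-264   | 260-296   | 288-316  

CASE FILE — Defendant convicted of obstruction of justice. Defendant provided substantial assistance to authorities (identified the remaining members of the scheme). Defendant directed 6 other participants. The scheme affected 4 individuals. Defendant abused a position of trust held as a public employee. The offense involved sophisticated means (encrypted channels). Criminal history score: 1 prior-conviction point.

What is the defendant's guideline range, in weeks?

Base offense level for obstruction of justice: 12.
A2 does not apply.
A3 applies: 12 + 3 = 15.
A4 does not apply.
A5 applies: 15 − 4 = 11.
A6 applies (level before this adjustment is 11 ≥ 10, so +4): 11 + 4 = 15.
A7 applies (level before this adjustment is 15 ≥ 4, so +4): 15 + 4 = 19.
Final offense level: 19.
Criminal history: 1 prior point → Category A (0-6).
Level 19 falls in the 18-32 band.
Grid: Level 18-32 × Category A = 172-200 weeks.

172-200 weeks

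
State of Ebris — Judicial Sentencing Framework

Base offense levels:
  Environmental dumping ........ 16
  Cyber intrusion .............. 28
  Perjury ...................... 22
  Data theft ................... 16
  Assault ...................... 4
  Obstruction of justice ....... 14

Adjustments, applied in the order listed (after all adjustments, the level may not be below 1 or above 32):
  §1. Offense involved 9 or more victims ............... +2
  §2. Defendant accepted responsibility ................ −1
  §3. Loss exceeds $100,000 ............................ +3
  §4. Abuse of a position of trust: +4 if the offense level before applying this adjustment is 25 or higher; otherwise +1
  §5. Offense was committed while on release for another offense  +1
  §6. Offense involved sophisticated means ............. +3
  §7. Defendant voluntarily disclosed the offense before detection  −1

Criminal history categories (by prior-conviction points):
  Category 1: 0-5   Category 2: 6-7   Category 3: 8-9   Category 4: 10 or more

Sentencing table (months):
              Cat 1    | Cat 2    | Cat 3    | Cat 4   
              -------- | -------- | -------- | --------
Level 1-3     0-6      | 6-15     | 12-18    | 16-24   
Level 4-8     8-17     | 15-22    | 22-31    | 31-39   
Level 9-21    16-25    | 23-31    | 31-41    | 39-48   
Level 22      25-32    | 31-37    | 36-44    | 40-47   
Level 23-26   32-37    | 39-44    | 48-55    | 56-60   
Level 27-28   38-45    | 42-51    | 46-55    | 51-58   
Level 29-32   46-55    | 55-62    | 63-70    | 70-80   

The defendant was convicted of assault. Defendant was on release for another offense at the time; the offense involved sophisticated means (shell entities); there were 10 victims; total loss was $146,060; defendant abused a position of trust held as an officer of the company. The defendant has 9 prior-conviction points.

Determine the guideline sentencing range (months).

Base offense level for assault: 4.
§1 applies: 4 + 2 = 6.
§2 does not apply.
§3 applies: 6 + 3 = 9.
§4 applies (level before this adjustment is 9 < 25, so +1): 9 + 1 = 10.
§5 applies: 10 + 1 = 11.
§6 applies: 11 + 3 = 14.
Final offense level: 14.
Criminal history: 9 prior points → Category 3 (8-9).
Level 14 falls in the 9-21 band.
Grid: Level 9-21 × Category 3 = 31-41 months.

31-41 months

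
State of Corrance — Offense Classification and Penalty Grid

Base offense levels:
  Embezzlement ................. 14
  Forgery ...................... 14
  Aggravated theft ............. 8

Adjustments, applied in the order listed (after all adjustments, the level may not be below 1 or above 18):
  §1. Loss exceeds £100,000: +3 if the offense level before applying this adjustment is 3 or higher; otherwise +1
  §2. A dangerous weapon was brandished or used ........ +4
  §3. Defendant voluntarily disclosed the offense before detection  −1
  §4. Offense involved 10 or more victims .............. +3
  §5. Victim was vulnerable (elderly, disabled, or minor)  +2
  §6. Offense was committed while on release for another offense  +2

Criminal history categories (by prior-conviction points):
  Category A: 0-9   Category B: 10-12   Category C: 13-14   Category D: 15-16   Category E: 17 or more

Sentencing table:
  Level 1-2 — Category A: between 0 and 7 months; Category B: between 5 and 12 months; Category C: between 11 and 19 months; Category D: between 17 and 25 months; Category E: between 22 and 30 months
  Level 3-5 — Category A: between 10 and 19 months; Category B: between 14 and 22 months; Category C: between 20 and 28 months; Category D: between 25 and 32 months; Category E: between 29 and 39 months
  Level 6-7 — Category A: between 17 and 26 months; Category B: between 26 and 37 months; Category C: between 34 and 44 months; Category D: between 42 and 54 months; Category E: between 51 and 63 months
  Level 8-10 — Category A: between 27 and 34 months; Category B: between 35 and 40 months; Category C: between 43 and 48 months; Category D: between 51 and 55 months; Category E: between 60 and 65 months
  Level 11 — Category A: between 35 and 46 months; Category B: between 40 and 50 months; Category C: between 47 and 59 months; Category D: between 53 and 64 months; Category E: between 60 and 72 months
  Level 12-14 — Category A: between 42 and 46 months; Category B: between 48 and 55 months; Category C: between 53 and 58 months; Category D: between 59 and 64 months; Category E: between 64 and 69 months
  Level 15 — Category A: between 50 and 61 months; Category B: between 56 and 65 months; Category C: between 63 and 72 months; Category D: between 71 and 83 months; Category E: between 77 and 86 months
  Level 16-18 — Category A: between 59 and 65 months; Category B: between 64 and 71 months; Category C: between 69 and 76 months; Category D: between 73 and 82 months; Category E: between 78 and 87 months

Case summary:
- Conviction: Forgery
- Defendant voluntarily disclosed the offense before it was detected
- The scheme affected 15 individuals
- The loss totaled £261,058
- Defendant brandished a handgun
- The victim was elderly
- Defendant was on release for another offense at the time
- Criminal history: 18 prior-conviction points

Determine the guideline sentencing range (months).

Base offense level for forgery: 14.
§1 applies (level before this adjustment is 14 ≥ 3, so +3): 14 + 3 = 17.
§2 applies: 17 + 4 = 21.
§3 applies: 21 − 1 = 20.
§4 applies: 20 + 3 = 23.
§5 applies: 23 + 2 = 25.
§6 applies: 25 + 2 = 27.
Level 27 exceeds the maximum of 18; capped at 18.
Final offense level: 18.
Criminal history: 18 prior points → Category E (17+).
Level 18 falls in the 16-18 band.
Grid: Level 16-18 × Category E = 78-87 months.

78-87 months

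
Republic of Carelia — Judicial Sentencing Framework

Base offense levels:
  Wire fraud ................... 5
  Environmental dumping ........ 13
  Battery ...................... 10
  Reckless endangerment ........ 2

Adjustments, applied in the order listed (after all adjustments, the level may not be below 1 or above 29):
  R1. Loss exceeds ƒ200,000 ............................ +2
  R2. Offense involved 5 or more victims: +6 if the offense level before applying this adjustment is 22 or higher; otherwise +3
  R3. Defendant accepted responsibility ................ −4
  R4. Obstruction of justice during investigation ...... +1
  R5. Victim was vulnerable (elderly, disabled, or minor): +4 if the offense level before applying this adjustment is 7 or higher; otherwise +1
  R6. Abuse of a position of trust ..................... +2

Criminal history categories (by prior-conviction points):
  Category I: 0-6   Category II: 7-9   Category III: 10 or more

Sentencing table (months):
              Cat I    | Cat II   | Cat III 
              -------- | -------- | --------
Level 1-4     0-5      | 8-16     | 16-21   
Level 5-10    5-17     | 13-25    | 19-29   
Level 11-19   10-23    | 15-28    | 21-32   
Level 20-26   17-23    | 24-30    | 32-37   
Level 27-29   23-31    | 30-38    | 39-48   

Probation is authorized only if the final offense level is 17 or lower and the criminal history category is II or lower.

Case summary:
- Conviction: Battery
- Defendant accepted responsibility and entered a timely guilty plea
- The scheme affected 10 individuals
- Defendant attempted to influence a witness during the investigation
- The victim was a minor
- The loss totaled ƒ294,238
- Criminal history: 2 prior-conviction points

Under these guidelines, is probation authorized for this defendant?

Yes

Base offense level for battery: 10.
R1 applies: 10 + 2 = 12.
R2 applies (level before this adjustment is 12 < 22, so +3): 12 + 3 = 15.
R3 applies: 15 − 4 = 11.
R4 applies: 11 + 1 = 12.
R5 applies (level before this adjustment is 12 ≥ 7, so +4): 12 + 4 = 16.
R6 does not apply.
Final offense level: 16.
Criminal history: 2 prior points → Category I (0-6).
Level 16 falls in the 11-19 band.
Grid: Level 11-19 × Category I = 10-23 months.
Probation check: level 16 ≤ 17 and category I ≤ II → eligible.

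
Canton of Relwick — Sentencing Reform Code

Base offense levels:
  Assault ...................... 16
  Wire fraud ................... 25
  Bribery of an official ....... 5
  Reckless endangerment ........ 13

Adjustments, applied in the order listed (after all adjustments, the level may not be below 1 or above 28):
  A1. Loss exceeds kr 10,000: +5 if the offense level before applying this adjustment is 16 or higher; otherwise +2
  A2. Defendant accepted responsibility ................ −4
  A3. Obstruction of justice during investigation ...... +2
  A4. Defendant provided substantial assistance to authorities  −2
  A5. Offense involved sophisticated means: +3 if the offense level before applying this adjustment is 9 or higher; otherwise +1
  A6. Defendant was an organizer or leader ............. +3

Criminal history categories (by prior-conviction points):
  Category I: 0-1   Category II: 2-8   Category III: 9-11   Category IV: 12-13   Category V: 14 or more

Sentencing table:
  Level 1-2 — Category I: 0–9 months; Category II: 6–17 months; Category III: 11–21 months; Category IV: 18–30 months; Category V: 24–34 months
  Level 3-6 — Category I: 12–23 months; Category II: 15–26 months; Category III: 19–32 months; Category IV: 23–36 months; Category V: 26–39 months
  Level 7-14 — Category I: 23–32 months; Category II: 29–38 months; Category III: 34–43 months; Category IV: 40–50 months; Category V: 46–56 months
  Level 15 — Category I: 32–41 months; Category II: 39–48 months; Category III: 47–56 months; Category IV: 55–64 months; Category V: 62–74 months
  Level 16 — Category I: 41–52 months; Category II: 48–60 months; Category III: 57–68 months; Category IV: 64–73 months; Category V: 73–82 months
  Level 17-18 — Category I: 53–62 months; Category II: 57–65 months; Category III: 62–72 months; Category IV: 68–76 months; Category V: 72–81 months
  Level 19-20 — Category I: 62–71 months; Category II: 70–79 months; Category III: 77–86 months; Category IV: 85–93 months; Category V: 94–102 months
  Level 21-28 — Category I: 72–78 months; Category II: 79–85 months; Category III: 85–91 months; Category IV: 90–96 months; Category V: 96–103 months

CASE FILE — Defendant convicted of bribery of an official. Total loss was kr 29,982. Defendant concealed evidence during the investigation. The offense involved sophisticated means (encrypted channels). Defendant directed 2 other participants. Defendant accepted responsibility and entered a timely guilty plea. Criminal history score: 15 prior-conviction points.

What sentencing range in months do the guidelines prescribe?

46-56 months

Base offense level for bribery of an official: 5.
A1 applies (level before this adjustment is 5 < 16, so +2): 5 + 2 = 7.
A2 applies: 7 − 4 = 3.
A3 applies: 3 + 2 = 5.
A4 does not apply.
A5 applies (level before this adjustment is 5 < 9, so +1): 5 + 1 = 6.
A6 applies: 6 + 3 = 9.
Final offense level: 9.
Criminal history: 15 prior points → Category V (14+).
Level 9 falls in the 7-14 band.
Grid: Level 7-14 × Category V = 46-56 months.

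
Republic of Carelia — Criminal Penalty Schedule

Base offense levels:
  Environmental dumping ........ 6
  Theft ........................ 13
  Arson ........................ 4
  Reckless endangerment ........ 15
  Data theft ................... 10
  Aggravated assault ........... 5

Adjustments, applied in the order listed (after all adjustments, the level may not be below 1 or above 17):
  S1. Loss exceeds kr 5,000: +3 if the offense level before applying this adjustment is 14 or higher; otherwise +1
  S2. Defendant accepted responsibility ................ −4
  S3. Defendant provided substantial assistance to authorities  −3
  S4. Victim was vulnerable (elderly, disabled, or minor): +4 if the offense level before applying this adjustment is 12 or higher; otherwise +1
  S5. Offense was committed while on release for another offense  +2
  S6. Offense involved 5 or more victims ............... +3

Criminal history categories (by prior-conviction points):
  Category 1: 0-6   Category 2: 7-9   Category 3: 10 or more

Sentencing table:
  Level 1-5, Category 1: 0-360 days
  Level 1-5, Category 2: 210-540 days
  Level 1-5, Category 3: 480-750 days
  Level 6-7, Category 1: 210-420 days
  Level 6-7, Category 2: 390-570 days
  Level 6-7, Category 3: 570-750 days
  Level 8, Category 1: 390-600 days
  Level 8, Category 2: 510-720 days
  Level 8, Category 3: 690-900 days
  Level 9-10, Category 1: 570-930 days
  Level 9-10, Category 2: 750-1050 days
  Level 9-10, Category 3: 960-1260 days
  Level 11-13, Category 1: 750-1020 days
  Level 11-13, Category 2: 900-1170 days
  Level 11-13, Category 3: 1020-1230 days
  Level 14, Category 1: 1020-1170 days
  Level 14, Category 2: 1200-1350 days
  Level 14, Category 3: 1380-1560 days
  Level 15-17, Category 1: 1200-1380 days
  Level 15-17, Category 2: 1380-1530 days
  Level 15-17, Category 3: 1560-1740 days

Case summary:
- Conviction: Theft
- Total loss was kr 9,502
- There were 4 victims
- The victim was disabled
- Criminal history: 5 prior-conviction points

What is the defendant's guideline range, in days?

1200-1380 days

Base offense level for theft: 13.
S1 applies (level before this adjustment is 13 < 14, so +1): 13 + 1 = 14.
S2 does not apply.
S4 applies (level before this adjustment is 14 ≥ 12, so +4): 14 + 4 = 18.
Level 18 exceeds the maximum of 17; capped at 17.
Final offense level: 17.
Criminal history: 5 prior points → Category 1 (0-6).
Level 17 falls in the 15-17 band.
Grid: Level 15-17 × Category 1 = 1200-1380 days.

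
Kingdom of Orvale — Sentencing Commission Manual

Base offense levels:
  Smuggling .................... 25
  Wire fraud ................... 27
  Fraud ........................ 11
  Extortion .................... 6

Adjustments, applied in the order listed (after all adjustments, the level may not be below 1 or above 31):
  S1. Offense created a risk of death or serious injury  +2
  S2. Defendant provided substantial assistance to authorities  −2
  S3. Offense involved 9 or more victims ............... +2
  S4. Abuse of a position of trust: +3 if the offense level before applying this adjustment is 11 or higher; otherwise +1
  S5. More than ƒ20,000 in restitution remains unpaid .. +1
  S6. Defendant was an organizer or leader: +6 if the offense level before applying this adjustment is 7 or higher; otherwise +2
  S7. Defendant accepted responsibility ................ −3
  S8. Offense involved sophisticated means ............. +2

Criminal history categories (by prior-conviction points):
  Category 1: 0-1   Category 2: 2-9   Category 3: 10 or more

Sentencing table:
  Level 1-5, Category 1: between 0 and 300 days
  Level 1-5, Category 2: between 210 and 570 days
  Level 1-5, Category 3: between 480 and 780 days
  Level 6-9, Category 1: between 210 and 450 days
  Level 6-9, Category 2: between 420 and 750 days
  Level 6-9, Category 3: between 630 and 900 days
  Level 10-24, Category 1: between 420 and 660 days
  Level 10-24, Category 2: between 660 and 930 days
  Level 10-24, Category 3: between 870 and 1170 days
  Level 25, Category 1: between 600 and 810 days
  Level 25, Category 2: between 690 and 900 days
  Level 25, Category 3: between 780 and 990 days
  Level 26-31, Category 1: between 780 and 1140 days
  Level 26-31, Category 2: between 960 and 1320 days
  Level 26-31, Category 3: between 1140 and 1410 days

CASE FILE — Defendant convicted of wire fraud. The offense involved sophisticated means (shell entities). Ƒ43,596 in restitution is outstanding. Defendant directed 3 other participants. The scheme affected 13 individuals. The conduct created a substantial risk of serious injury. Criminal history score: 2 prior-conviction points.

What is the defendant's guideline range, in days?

960-1320 days

Base offense level for wire fraud: 27.
S1 applies: 27 + 2 = 29.
S2 does not apply.
S3 applies: 29 + 2 = 31.
S4 does not apply.
S5 applies: 31 + 1 = 32.
S6 applies (level before this adjustment is 32 ≥ 7, so +6): 32 + 6 = 38.
S8 applies: 38 + 2 = 40.
Level 40 exceeds the maximum of 31; capped at 31.
Final offense level: 31.
Criminal history: 2 prior points → Category 2 (2-9).
Level 31 falls in the 26-31 band.
Grid: Level 26-31 × Category 2 = 960-1320 days.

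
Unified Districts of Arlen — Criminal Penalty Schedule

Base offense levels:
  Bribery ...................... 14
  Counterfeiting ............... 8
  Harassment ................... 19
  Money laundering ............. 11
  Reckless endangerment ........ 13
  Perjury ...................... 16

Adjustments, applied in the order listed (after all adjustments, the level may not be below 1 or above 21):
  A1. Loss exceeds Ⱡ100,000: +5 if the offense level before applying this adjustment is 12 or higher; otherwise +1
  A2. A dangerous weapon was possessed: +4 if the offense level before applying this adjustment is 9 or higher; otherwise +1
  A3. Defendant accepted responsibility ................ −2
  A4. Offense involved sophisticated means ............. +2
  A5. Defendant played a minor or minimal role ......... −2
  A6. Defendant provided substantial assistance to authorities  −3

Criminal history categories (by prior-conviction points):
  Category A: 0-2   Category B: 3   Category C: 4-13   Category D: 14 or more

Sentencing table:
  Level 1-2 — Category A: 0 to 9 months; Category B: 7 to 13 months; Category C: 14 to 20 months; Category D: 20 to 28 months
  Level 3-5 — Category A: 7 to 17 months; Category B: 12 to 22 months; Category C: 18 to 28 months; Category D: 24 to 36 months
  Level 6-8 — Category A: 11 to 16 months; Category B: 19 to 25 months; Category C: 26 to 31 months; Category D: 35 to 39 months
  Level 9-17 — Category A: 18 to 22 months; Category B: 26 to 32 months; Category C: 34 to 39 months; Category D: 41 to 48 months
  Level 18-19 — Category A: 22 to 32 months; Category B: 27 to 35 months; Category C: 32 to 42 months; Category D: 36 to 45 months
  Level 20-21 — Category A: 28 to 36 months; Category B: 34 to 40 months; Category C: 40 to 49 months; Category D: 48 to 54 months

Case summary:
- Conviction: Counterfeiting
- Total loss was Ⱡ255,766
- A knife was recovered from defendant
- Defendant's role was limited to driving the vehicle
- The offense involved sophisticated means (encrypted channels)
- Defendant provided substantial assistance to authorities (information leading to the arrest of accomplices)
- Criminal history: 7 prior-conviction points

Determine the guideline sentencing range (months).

Base offense level for counterfeiting: 8.
A1 applies (level before this adjustment is 8 < 12, so +1): 8 + 1 = 9.
A2 applies (level before this adjustment is 9 ≥ 9, so +4): 9 + 4 = 13.
A3 does not apply.
A4 applies: 13 + 2 = 15.
A5 applies: 15 − 2 = 13.
A6 applies: 13 − 3 = 10.
Final offense level: 10.
Criminal history: 7 prior points → Category C (4-13).
Level 10 falls in the 9-17 band.
Grid: Level 9-17 × Category C = 34-39 months.

34-39 months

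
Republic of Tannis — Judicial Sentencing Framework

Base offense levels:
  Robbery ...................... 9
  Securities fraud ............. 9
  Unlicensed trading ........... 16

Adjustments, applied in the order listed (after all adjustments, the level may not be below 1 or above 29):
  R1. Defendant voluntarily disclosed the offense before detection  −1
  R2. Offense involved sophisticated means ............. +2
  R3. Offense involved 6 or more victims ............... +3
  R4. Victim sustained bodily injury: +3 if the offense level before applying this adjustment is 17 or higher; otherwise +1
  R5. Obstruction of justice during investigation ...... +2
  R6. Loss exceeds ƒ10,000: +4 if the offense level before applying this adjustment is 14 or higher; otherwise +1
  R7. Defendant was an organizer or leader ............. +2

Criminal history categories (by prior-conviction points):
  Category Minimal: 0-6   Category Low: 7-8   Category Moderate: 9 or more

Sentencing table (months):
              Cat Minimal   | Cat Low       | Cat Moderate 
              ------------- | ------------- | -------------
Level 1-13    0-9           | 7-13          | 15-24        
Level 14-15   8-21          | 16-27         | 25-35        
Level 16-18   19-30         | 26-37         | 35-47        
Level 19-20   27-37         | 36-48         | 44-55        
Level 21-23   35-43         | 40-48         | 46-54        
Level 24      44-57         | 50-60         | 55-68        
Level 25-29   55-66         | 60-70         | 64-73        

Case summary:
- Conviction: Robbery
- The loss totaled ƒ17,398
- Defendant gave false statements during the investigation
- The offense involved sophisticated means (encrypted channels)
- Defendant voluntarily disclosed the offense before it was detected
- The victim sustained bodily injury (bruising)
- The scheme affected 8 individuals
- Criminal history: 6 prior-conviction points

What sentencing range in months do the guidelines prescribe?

Base offense level for robbery: 9.
R1 applies: 9 − 1 = 8.
R2 applies: 8 + 2 = 10.
R3 applies: 10 + 3 = 13.
R4 applies (level before this adjustment is 13 < 17, so +1): 13 + 1 = 14.
R5 applies: 14 + 2 = 16.
R6 applies (level before this adjustment is 16 ≥ 14, so +4): 16 + 4 = 20.
R7 does not apply.
Final offense level: 20.
Criminal history: 6 prior points → Category Minimal (0-6).
Level 20 falls in the 19-20 band.
Grid: Level 19-20 × Category Minimal = 27-37 months.

27-37 months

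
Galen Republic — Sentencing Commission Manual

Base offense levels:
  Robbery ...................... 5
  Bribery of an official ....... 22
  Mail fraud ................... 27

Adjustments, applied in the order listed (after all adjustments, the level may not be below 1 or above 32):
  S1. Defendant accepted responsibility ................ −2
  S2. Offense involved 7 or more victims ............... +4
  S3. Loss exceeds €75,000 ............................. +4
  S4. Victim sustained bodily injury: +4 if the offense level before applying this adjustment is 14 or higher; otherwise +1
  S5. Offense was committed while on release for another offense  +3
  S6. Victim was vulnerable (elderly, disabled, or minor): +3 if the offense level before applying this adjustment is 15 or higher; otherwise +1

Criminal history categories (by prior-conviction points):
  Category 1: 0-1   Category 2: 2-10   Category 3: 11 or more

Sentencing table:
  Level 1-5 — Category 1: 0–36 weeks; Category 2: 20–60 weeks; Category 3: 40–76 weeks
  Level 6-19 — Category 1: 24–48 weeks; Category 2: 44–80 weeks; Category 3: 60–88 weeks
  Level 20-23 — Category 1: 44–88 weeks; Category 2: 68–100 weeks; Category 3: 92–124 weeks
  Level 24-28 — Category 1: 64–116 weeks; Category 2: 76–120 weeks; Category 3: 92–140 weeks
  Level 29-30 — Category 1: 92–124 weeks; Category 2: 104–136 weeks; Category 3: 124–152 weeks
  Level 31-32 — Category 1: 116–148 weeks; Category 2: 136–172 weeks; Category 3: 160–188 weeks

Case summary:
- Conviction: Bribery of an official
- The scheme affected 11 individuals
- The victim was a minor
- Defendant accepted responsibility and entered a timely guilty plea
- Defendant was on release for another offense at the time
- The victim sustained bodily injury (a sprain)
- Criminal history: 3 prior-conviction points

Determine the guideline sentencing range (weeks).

136-172 weeks

Base offense level for bribery of an official: 22.
S1 applies: 22 − 2 = 20.
S2 applies: 20 + 4 = 24.
S4 applies (level before this adjustment is 24 ≥ 14, so +4): 24 + 4 = 28.
S5 applies: 28 + 3 = 31.
S6 applies (level before this adjustment is 31 ≥ 15, so +3): 31 + 3 = 34.
Level 34 exceeds the maximum of 32; capped at 32.
Final offense level: 32.
Criminal history: 3 prior points → Category 2 (2-10).
Level 32 falls in the 31-32 band.
Grid: Level 31-32 × Category 2 = 136-172 weeks.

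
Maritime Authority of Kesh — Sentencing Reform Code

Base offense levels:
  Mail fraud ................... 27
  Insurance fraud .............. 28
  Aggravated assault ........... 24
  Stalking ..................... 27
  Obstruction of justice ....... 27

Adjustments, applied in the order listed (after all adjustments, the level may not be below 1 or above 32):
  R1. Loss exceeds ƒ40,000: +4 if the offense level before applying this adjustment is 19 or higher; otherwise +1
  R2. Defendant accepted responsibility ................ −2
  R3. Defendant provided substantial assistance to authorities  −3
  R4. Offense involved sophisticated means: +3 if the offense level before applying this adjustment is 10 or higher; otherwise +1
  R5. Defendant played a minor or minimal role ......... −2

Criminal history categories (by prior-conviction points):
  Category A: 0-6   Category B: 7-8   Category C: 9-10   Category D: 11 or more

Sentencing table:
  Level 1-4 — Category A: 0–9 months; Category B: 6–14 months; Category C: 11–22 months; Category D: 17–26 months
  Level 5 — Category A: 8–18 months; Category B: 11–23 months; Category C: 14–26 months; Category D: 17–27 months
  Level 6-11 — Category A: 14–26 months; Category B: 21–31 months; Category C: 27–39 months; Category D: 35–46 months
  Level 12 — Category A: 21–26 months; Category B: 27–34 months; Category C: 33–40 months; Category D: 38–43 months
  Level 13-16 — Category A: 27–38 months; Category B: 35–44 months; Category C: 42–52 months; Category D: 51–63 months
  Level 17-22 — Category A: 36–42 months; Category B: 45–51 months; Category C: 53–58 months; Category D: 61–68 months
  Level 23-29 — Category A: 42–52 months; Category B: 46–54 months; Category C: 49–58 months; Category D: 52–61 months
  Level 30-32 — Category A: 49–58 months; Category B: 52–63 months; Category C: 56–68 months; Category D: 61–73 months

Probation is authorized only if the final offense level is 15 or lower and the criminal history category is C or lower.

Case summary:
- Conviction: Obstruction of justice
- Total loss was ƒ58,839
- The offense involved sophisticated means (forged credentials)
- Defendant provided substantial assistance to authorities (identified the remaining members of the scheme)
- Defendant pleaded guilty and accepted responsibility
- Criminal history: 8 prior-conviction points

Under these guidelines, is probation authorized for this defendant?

Base offense level for obstruction of justice: 27.
R1 applies (level before this adjustment is 27 ≥ 19, so +4): 27 + 4 = 31.
R2 applies: 31 − 2 = 29.
R3 applies: 29 − 3 = 26.
R4 applies (level before this adjustment is 26 ≥ 10, so +3): 26 + 3 = 29.
R5 does not apply.
Final offense level: 29.
Criminal history: 8 prior points → Category B (7-8).
Level 29 falls in the 23-29 band.
Grid: Level 23-29 × Category B = 46-54 months.
Probation check: level 29 > 15 and category B ≤ C → not eligible.

No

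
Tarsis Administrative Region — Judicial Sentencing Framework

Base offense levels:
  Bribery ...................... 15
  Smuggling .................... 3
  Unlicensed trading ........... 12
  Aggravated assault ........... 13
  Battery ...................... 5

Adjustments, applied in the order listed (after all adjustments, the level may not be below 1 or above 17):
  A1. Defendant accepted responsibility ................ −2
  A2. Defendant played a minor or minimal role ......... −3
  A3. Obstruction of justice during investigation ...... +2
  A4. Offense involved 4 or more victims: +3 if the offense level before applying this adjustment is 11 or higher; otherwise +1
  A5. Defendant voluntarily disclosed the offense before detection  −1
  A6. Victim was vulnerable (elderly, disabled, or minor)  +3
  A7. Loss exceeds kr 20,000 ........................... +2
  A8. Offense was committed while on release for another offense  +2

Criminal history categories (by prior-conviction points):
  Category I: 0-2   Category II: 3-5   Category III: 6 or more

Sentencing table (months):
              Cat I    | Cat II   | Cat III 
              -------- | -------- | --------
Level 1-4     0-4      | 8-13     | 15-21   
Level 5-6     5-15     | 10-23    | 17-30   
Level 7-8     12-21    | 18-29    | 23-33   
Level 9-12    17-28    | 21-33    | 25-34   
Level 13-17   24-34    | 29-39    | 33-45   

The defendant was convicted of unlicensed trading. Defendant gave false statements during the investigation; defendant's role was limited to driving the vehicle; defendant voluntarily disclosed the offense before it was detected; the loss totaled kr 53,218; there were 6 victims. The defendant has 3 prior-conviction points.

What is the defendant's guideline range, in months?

Base offense level for unlicensed trading: 12.
A2 applies: 12 − 3 = 9.
A3 applies: 9 + 2 = 11.
A4 applies (level before this adjustment is 11 ≥ 11, so +3): 11 + 3 = 14.
A5 applies: 14 − 1 = 13.
A6 does not apply.
A7 applies: 13 + 2 = 15.
Final offense level: 15.
Criminal history: 3 prior points → Category II (3-5).
Level 15 falls in the 13-17 band.
Grid: Level 13-17 × Category II = 29-39 months.

29-39 months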